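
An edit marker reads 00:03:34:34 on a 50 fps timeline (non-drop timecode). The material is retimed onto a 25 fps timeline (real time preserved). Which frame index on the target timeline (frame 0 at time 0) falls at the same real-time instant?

frame 5367

Source frame index: (0×3600 + 3×60 + 34) × 50 + 34 = 10734.
Real time: 10734 / (50) = 5367/25 s.
Target frame: (5367/25) × (25) = 5367.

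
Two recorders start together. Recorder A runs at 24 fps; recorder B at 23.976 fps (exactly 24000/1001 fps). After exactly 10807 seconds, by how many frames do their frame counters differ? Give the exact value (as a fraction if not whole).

259368/1001 frames

A emits 24 × 10807 = 259368 frames; B emits 24000/1001 × 10807 = 259368000/1001.
Difference = 259368/1001 frames (≈ 259.1089); B is behind A.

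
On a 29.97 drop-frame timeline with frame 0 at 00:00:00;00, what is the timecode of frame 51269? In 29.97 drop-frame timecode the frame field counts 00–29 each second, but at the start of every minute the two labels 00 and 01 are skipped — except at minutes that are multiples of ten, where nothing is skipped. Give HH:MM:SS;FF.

Each 10-minute DF block holds 10 × 60 × 30 − 9 × 2 = 17982 frames. 51269 ÷ 17982 → 2 full blocks, remainder 15305.
Within the partial block the first minute is 1800 frames and each further minute 1798, so 8 further minute boundaries passed. Total skipped labels = 18 × 2 + 2 × 8 = 52.
Non-drop label index = 51269 + 52 = 51321; at 30 labels/s that is 00:28:30:21, i.e. DF 00:28:30;21.

00:28:30;21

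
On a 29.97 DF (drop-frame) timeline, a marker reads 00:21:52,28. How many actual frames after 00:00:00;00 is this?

Complete 10-minute blocks: 2, each 17982 frames → 35964.
Remaining 1 whole minute in the current block: 1800 + 0 × 1798 = 1800 frames.
Within the current minute: 52 × 30 + 28 − 2 = 1586 (labels ;00/;01 skipped at this minute). Total = 35964 + 1800 + 1586 = 39350.

39350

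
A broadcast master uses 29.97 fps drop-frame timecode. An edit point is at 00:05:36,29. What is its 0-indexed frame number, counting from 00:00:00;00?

10099

Complete 10-minute blocks: 0, each 17982 frames → 0.
Remaining 5 whole minutes in the current block: 1800 + 4 × 1798 = 8992 frames.
Within the current minute: 36 × 30 + 29 − 2 = 1107 (labels ;00/;01 skipped at this minute). Total = 0 + 8992 + 1107 = 10099.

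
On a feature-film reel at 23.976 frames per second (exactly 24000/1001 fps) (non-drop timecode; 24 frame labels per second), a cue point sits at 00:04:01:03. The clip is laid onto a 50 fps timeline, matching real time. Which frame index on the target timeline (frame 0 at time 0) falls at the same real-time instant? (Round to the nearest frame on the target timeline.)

frame 12068

Source frame index: (0×3600 + 4×60 + 1) × 24 + 3 = 5787.
Real time: 5787 / (24000/1001) = 1930929/8000 s.
Target frame: (1930929/8000) × (50) = 1930929/160 ≈ 12068.306 → 12068.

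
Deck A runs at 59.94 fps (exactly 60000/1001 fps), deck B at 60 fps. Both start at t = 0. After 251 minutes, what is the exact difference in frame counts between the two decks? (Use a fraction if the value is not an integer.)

903600/1001 frames

251 min = 15060 s.
A emits 60000/1001 × 15060 = 903600000/1001 frames; B emits 60 × 15060 = 903600.
Difference = 903600/1001 frames (≈ 902.6973); B is ahead of A.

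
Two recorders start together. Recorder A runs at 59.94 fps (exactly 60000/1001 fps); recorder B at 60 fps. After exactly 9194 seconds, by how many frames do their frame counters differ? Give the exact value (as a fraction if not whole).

551640/1001 frames

A emits 60000/1001 × 9194 = 551640000/1001 frames; B emits 60 × 9194 = 551640.
Difference = 551640/1001 frames (≈ 551.0889); B is ahead of A.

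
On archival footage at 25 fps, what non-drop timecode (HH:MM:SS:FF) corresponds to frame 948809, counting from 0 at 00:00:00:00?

10:32:32:09

948809 ÷ 25 = 37952 full seconds, remainder 9 frames.
37952 s = 10 h 32 min 32 s.
Timecode: 10:32:32:09.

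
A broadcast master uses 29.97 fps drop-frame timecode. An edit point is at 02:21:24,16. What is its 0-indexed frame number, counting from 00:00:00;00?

254282

Complete 10-minute blocks: 14, each 17982 frames → 251748.
Remaining 1 whole minute in the current block: 1800 + 0 × 1798 = 1800 frames.
Within the current minute: 24 × 30 + 16 − 2 = 734 (labels ;00/;01 skipped at this minute). Total = 251748 + 1800 + 734 = 254282.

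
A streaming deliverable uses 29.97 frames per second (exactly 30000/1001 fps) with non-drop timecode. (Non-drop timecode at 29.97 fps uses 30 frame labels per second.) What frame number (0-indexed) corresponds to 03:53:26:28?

frame 420208

Total seconds to the label: (3 × 3600 + 53 × 60 + 26) = 14006.
Frame index = 14006 × 30 + 28 = 420208.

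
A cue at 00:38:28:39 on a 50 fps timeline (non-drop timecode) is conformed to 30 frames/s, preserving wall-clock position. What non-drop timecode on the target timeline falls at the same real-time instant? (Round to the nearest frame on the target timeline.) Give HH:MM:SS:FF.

Source frame index: (0×3600 + 38×60 + 28) × 50 + 39 = 115439.
Real time: 115439 / (50) = 115439/50 s.
Target frame: (115439/50) × (30) = 346317/5 ≈ 69263.400 → 69263.
At 30 labels/s: frame 69263 → 00:38:28:23.

00:38:28:23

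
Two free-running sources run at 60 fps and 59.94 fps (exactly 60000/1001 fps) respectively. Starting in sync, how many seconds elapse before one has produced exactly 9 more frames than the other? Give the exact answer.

150.15 seconds

The gap grows by |60000/1001 − 60| = 60/1001 frames per second.
Time for a 9-frame gap: 9 ÷ (60/1001) = 150.15 s.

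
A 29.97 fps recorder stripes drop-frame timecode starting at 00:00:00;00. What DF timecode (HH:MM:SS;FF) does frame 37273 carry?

00:20:43;19

Each 10-minute DF block holds 10 × 60 × 30 − 9 × 2 = 17982 frames. 37273 ÷ 17982 → 2 full blocks, remainder 1309.
Within the partial block the first minute is 1800 frames and each further minute 1798, so 0 further minute boundaries passed. Total skipped labels = 18 × 2 + 2 × 0 = 36.
Non-drop label index = 37273 + 36 = 37309; at 30 labels/s that is 00:20:43:19, i.e. DF 00:20:43;19.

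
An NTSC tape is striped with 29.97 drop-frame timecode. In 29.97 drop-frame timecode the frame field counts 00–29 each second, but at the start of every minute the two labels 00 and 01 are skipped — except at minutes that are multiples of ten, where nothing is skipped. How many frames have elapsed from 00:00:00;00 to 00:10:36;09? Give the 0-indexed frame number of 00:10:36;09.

19071

As if non-drop at 30 labels/s: (0 × 3600 + 10 × 60 + 36) × 30 + 9 = 19089.
Minute boundaries passed: 10; those not divisible by 10: 10 − 1 = 9; dropped labels = 2 × 9 = 18.
Actual frame index = 19089 − 18 = 19071.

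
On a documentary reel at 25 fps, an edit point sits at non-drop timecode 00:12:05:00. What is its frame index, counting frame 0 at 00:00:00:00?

Total seconds to the label: (0 × 3600 + 12 × 60 + 5) = 725.
Frame index = 725 × 25 + 0 = 18125.

frame 18125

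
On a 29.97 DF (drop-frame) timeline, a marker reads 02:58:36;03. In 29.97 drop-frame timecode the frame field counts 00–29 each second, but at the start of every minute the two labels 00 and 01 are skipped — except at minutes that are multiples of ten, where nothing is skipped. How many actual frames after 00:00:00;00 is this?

Complete 10-minute blocks: 17, each 17982 frames → 305694.
Remaining 8 whole minutes in the current block: 1800 + 7 × 1798 = 14386 frames.
Within the current minute: 36 × 30 + 3 − 2 = 1081 (labels ;00/;01 skipped at this minute). Total = 305694 + 14386 + 1081 = 321161.

321161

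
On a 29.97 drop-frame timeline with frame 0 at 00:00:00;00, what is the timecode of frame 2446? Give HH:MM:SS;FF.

Each 10-minute DF block holds 10 × 60 × 30 − 9 × 2 = 17982 frames. 2446 ÷ 17982 → 0 full blocks, remainder 2446.
Within the partial block the first minute is 1800 frames and each further minute 1798, so 1 further minute boundary passed. Total skipped labels = 18 × 0 + 2 × 1 = 2.
Non-drop label index = 2446 + 2 = 2448; at 30 labels/s that is 00:01:21:18, i.e. DF 00:01:21;18.

00:01:21;18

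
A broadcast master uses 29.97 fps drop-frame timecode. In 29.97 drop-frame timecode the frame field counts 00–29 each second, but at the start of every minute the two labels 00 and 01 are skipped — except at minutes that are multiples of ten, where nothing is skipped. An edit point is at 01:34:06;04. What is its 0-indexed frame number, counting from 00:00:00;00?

Complete 10-minute blocks: 9, each 17982 frames → 161838.
Remaining 4 whole minutes in the current block: 1800 + 3 × 1798 = 7194 frames.
Within the current minute: 6 × 30 + 4 − 2 = 182 (labels ;00/;01 skipped at this minute). Total = 161838 + 7194 + 182 = 169214.

169214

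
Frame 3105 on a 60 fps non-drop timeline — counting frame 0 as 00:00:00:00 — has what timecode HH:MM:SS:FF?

3105 ÷ 60 = 51 full seconds, remainder 45 frames.
51 s = 0 h 0 min 51 s.
Timecode: 00:00:51:45.

00:00:51:45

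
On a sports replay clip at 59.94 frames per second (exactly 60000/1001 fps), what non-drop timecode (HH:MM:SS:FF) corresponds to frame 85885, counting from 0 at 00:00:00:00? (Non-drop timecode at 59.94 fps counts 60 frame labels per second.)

00:23:51:25

85885 ÷ 60 = 1431 full seconds, remainder 25 frames.
1431 s = 0 h 23 min 51 s.
Timecode: 00:23:51:25.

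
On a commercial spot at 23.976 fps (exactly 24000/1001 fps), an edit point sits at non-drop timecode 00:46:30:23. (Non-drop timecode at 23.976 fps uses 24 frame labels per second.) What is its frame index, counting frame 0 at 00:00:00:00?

frame 66983

Total seconds to the label: (0 × 3600 + 46 × 60 + 30) = 2790.
Frame index = 2790 × 24 + 23 = 66983.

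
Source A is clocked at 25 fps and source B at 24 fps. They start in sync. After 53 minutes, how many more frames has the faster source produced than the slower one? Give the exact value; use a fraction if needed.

53 min = 3180 s.
A emits 25 × 3180 = 79500 frames; B emits 24 × 3180 = 76320.
Difference = 3180 frames; B is behind A.

3180 frames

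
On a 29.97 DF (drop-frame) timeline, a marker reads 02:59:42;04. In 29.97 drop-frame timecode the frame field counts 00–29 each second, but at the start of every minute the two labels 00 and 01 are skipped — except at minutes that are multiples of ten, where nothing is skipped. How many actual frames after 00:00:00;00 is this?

323140

As if non-drop at 30 labels/s: (2 × 3600 + 59 × 60 + 42) × 30 + 4 = 323464.
Minute boundaries passed: 179; those not divisible by 10: 179 − 17 = 162; dropped labels = 2 × 162 = 324.
Actual frame index = 323464 − 324 = 323140.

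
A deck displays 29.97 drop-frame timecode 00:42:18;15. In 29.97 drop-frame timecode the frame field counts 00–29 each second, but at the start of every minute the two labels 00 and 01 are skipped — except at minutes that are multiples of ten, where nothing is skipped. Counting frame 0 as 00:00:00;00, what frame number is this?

Complete 10-minute blocks: 4, each 17982 frames → 71928.
Remaining 2 whole minutes in the current block: 1800 + 1 × 1798 = 3598 frames.
Within the current minute: 18 × 30 + 15 − 2 = 553 (labels ;00/;01 skipped at this minute). Total = 71928 + 3598 + 553 = 76079.

76079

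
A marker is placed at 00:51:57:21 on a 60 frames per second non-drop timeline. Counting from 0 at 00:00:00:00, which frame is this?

Total seconds to the label: (0 × 3600 + 51 × 60 + 57) = 3117.
Frame index = 3117 × 60 + 21 = 187041.

187041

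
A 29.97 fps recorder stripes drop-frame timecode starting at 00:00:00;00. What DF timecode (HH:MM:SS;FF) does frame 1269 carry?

00:00:42;09

Each 10-minute DF block holds 10 × 60 × 30 − 9 × 2 = 17982 frames. 1269 ÷ 17982 → 0 full blocks, remainder 1269.
Within the partial block the first minute is 1800 frames and each further minute 1798, so 0 further minute boundaries passed. Total skipped labels = 18 × 0 + 2 × 0 = 0.
Non-drop label index = 1269 + 0 = 1269; at 30 labels/s that is 00:00:42:09, i.e. DF 00:00:42;09.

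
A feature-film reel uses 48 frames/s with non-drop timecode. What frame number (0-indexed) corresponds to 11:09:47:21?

Total seconds to the label: (11 × 3600 + 9 × 60 + 47) = 40187.
Frame index = 40187 × 48 + 21 = 1928997.

1928997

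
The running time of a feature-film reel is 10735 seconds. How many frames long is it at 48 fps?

Frames = 10735 × 48 = 515280.

515280 frames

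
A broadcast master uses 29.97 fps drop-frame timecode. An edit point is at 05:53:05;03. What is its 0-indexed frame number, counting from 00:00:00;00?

634917

Complete 10-minute blocks: 35, each 17982 frames → 629370.
Remaining 3 whole minutes in the current block: 1800 + 2 × 1798 = 5396 frames.
Within the current minute: 5 × 30 + 3 − 2 = 151 (labels ;00/;01 skipped at this minute). Total = 629370 + 5396 + 151 = 634917.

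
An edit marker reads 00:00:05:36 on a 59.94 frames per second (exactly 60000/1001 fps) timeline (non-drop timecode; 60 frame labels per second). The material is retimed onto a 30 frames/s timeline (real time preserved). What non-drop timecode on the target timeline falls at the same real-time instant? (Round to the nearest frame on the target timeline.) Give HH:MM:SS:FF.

00:00:05:18

Source frame index: (0×3600 + 0×60 + 5) × 60 + 36 = 336.
Real time: 336 / (60000/1001) = 7007/1250 s.
Target frame: (7007/1250) × (30) = 21021/125 ≈ 168.168 → 168.
At 30 labels/s: frame 168 → 00:00:05:18.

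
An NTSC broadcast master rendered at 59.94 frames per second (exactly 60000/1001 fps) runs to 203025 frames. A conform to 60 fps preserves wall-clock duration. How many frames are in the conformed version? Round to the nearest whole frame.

203228 frames

Frames at target rate = 203025 × (60) / (60000/1001) = 8129121/40 ≈ 203228.025.
Nearest whole frame: 203228.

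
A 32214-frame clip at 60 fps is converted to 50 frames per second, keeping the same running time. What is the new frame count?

Target frames = source frames × (target rate / source rate) = 32214 × (50)/(60) = 32214 × 5/6 = 26845.

26845 frames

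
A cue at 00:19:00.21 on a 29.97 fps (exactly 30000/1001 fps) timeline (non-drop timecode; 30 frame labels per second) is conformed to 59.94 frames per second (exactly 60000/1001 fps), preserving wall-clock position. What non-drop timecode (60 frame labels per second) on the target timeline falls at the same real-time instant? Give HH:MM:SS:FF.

00:19:00:42

Source frame index: (0×3600 + 19×60 + 0) × 30 + 21 = 34221.
Real time: 34221 / (30000/1001) = 11418407/10000 s.
Target frame: (11418407/10000) × (60000/1001) = 68442.
At 60 labels/s: frame 68442 → 00:19:00:42.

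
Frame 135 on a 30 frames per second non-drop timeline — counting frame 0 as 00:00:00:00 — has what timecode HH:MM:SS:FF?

00:00:04:15

135 ÷ 30 = 4 full seconds, remainder 15 frames.
4 s = 0 h 0 min 4 s.
Timecode: 00:00:04:15.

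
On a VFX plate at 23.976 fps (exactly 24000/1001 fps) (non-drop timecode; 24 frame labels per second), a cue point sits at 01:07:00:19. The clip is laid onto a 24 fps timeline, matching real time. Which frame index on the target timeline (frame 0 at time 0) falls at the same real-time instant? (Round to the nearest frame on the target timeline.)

frame 96595

Source frame index: (1×3600 + 7×60 + 0) × 24 + 19 = 96499.
Real time: 96499 / (24000/1001) = 96595499/24000 s.
Target frame: (96595499/24000) × (24) = 96595499/1000 ≈ 96595.499 → 96595.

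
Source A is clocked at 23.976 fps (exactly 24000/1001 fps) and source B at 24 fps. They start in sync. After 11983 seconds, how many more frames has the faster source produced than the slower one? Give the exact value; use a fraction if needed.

287592/1001 frames

A emits 24000/1001 × 11983 = 287592000/1001 frames; B emits 24 × 11983 = 287592.
Difference = 287592/1001 frames (≈ 287.3047); B is ahead of A.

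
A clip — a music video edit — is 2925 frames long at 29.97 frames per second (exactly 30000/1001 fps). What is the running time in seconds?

Running time = 2925 / (30000/1001) = 97.5975 s.

97.5975 seconds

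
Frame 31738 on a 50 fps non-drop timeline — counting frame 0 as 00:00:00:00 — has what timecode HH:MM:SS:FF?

00:10:34:38

31738 ÷ 50 = 634 full seconds, remainder 38 frames.
634 s = 0 h 10 min 34 s.
Timecode: 00:10:34:38.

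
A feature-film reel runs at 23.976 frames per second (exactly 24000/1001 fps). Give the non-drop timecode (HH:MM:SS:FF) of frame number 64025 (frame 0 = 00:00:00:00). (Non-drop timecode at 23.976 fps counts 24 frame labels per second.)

00:44:27:17

64025 ÷ 24 = 2667 full seconds, remainder 17 frames.
2667 s = 0 h 44 min 27 s.
Timecode: 00:44:27:17.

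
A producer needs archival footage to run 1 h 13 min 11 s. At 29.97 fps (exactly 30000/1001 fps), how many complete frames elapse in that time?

1 h 13 min 11 s = 4391 s.
Frames = 4391 × 30000/1001 = 131730000/1001 ≈ 131598.4016.
Complete frames: 131598.

131598 frames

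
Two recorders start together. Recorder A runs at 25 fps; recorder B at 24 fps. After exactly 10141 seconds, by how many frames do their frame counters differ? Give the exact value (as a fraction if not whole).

10141 frames

A emits 25 × 10141 = 253525 frames; B emits 24 × 10141 = 243384.
Difference = 10141 frames; B is behind A.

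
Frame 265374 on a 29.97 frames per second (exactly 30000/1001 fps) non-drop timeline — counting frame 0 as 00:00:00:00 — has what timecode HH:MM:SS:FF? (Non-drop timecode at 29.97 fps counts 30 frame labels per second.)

02:27:25:24

265374 ÷ 30 = 8845 full seconds, remainder 24 frames.
8845 s = 2 h 27 min 25 s.
Timecode: 02:27:25:24.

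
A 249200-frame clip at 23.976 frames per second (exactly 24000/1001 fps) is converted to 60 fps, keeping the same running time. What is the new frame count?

623623 frames

Target frames = source frames × (target rate / source rate) = 249200 × (60)/(24000/1001) = 249200 × 1001/400 = 623623.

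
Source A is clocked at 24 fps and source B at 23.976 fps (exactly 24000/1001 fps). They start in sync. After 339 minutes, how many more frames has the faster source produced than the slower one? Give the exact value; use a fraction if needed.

339 min = 20340 s.
A emits 24 × 20340 = 488160 frames; B emits 24000/1001 × 20340 = 488160000/1001.
Difference = 488160/1001 frames (≈ 487.6723); B is behind A.

488160/1001 frames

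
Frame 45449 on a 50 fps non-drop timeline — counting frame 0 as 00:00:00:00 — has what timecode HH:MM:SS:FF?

45449 ÷ 50 = 908 full seconds, remainder 49 frames.
908 s = 0 h 15 min 8 s.
Timecode: 00:15:08:49.

00:15:08:49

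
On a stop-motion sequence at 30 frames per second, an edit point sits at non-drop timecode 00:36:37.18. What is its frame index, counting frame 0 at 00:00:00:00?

Total seconds to the label: (0 × 3600 + 36 × 60 + 37) = 2197.
Frame index = 2197 × 30 + 18 = 65928.

65928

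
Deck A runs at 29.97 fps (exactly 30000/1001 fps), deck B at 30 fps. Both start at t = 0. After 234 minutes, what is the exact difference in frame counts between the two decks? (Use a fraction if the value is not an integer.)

234 min = 14040 s.
A emits 30000/1001 × 14040 = 32400000/77 frames; B emits 30 × 14040 = 421200.
Difference = 32400/77 frames (≈ 420.7792); B is ahead of A.

32400/77 frames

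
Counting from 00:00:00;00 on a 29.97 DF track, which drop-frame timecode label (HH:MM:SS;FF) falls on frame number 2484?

00:01:22;26

Ten DF minutes hold 17982 frames, so frame 2484 lies in block 0 (frames 0–17981) with 2484 frames into that block.
The block's first minute is 1800 frames and the rest 1798 each; 2484 frames reaches minute 1, so 0 × 18 + 1 × 2 = 2 labels have been skipped so far.
Adding those back, label number 2484 + 2 = 2486 at 30 labels/s is 82 s + 26 f = 0 h 1 min 22 s frame 26, i.e. 00:01:22;26.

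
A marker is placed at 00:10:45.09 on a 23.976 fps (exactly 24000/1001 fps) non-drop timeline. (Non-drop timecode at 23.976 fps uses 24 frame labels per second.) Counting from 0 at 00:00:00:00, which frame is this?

Total seconds to the label: (0 × 3600 + 10 × 60 + 45) = 645.
Frame index = 645 × 24 + 9 = 15489.

frame 15489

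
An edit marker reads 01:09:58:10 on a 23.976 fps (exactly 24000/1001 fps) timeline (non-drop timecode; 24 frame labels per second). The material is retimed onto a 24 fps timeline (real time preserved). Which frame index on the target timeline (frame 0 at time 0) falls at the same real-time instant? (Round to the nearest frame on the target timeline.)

frame 100863

Source frame index: (1×3600 + 9×60 + 58) × 24 + 10 = 100762.
Real time: 100762 / (24000/1001) = 50431381/12000 s.
Target frame: (50431381/12000) × (24) = 50431381/500 ≈ 100862.762 → 100863.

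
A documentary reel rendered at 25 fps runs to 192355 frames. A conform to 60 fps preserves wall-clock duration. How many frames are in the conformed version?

461652 frames

Target frames = source frames × (target rate / source rate) = 192355 × (60)/(25) = 192355 × 12/5 = 461652.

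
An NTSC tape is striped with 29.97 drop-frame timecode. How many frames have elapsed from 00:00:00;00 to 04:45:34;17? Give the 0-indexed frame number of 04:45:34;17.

As if non-drop at 30 labels/s: (4 × 3600 + 45 × 60 + 34) × 30 + 17 = 514037.
Minute boundaries passed: 285; those not divisible by 10: 285 − 28 = 257; dropped labels = 2 × 257 = 514.
Actual frame index = 514037 − 514 = 513523.

513523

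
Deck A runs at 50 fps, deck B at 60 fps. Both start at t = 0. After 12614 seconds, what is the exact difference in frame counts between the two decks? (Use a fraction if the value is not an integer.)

126140 frames

A emits 50 × 12614 = 630700 frames; B emits 60 × 12614 = 756840.
Difference = 126140 frames; B is ahead of A.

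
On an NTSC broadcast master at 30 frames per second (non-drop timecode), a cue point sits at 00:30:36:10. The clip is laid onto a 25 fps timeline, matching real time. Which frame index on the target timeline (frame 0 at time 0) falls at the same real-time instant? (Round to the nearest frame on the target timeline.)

Source frame index: (0×3600 + 30×60 + 36) × 30 + 10 = 55090.
Real time: 55090 / (30) = 5509/3 s.
Target frame: (5509/3) × (25) = 137725/3 ≈ 45908.333 → 45908.

frame 45908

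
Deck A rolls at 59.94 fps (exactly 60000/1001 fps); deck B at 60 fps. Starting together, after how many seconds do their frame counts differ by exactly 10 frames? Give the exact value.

1001/6 seconds

The gap grows by |60 − 60000/1001| = 60/1001 frames per second.
Time for a 10-frame gap: 10 ÷ (60/1001) = 1001/6 s.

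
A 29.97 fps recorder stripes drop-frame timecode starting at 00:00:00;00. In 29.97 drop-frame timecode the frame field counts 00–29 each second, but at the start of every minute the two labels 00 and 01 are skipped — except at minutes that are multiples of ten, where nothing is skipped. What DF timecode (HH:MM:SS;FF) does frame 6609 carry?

00:03:40;15

Ten DF minutes hold 17982 frames, so frame 6609 lies in block 0 (frames 0–17981) with 6609 frames into that block.
The block's first minute is 1800 frames and the rest 1798 each; 6609 frames reaches minute 3, so 0 × 18 + 3 × 2 = 6 labels have been skipped so far.
Adding those back, label number 6609 + 6 = 6615 at 30 labels/s is 220 s + 15 f = 0 h 3 min 40 s frame 15, i.e. 00:03:40;15.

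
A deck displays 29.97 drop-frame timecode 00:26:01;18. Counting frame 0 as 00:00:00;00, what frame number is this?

Complete 10-minute blocks: 2, each 17982 frames → 35964.
Remaining 6 whole minutes in the current block: 1800 + 5 × 1798 = 10790 frames.
Within the current minute: 1 × 30 + 18 − 2 = 46 (labels ;00/;01 skipped at this minute). Total = 35964 + 10790 + 46 = 46800.

46800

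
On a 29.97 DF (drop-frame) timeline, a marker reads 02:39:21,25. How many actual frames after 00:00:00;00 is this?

286567

As if non-drop at 30 labels/s: (2 × 3600 + 39 × 60 + 21) × 30 + 25 = 286855.
Minute boundaries passed: 159; those not divisible by 10: 159 − 15 = 144; dropped labels = 2 × 144 = 288.
Actual frame index = 286855 − 288 = 286567.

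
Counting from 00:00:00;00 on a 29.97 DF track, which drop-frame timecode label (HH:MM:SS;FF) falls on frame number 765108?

07:05:29;04

Each 10-minute DF block holds 10 × 60 × 30 − 9 × 2 = 17982 frames. 765108 ÷ 17982 → 42 full blocks, remainder 9864.
Within the partial block the first minute is 1800 frames and each further minute 1798, so 5 further minute boundaries passed. Total skipped labels = 18 × 42 + 2 × 5 = 766.
Non-drop label index = 765108 + 766 = 765874; at 30 labels/s that is 07:05:29:04, i.e. DF 07:05:29;04.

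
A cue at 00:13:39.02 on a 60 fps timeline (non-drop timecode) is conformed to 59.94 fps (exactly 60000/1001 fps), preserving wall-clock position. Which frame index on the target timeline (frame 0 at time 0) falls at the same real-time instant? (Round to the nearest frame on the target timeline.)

Source frame index: (0×3600 + 13×60 + 39) × 60 + 2 = 49142.
Real time: 49142 / (60) = 24571/30 s.
Target frame: (24571/30) × (60000/1001) = 49142000/1001 ≈ 49092.907 → 49093.

frame 49093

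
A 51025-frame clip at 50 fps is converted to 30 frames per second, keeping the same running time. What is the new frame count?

Target frames = source frames × (target rate / source rate) = 51025 × (30)/(50) = 51025 × 3/5 = 30615.

30615 frames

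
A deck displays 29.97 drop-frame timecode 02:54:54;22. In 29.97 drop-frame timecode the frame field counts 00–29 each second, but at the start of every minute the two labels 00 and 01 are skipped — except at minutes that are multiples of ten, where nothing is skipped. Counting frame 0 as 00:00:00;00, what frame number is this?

Complete 10-minute blocks: 17, each 17982 frames → 305694.
Remaining 4 whole minutes in the current block: 1800 + 3 × 1798 = 7194 frames.
Within the current minute: 54 × 30 + 22 − 2 = 1640 (labels ;00/;01 skipped at this minute). Total = 305694 + 7194 + 1640 = 314528.

314528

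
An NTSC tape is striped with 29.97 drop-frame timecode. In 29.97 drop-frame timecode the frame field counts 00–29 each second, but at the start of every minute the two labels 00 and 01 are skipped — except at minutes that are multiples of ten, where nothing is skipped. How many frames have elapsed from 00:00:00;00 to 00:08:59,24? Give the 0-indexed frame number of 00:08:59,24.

16178

As if non-drop at 30 labels/s: (0 × 3600 + 8 × 60 + 59) × 30 + 24 = 16194.
Minute boundaries passed: 8; those not divisible by 10: 8 − 0 = 8; dropped labels = 2 × 8 = 16.
Actual frame index = 16194 − 16 = 16178.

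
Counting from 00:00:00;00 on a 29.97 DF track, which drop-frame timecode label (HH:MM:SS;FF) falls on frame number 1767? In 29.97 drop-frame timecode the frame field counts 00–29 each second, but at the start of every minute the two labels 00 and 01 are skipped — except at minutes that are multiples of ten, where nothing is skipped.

00:00:58;27

Ten DF minutes hold 17982 frames, so frame 1767 lies in block 0 (frames 0–17981) with 1767 frames into that block.
The block's first minute is 1800 frames and the rest 1798 each; 1767 frames reaches minute 0, so 0 × 18 + 0 × 2 = 0 labels have been skipped so far.
Adding those back, label number 1767 + 0 = 1767 at 30 labels/s is 58 s + 27 f = 0 h 0 min 58 s frame 27, i.e. 00:00:58;27.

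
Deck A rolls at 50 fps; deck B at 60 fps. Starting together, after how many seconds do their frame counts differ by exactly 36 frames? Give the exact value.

The gap grows by |60 − 50| = 10 frames per second.
Time for a 36-frame gap: 36 ÷ (10) = 3.6 s.

3.6 seconds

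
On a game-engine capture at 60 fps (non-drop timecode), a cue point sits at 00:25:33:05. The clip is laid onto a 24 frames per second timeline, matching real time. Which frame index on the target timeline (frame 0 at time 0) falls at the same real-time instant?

frame 36794

Source frame index: (0×3600 + 25×60 + 33) × 60 + 5 = 91985.
Real time: 91985 / (60) = 18397/12 s.
Target frame: (18397/12) × (24) = 36794.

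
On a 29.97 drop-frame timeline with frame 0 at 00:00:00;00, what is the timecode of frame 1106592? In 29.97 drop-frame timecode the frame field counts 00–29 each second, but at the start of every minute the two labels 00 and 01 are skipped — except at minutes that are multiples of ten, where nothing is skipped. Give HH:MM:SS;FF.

Each 10-minute DF block holds 10 × 60 × 30 − 9 × 2 = 17982 frames. 1106592 ÷ 17982 → 61 full blocks, remainder 9690.
Within the partial block the first minute is 1800 frames and each further minute 1798, so 5 further minute boundaries passed. Total skipped labels = 18 × 61 + 2 × 5 = 1108.
Non-drop label index = 1106592 + 1108 = 1107700; at 30 labels/s that is 10:15:23:10, i.e. DF 10:15:23;10.

10:15:23;10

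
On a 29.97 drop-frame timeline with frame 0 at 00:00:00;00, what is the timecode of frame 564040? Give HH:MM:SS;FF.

05:13:40;04

Ten DF minutes hold 17982 frames, so frame 564040 lies in block 31 (frames 557442–575423) with 6598 frames into that block.
The block's first minute is 1800 frames and the rest 1798 each; 6598 frames reaches minute 3, so 31 × 18 + 3 × 2 = 564 labels have been skipped so far.
Adding those back, label number 564040 + 564 = 564604 at 30 labels/s is 18820 s + 4 f = 5 h 13 min 40 s frame 4, i.e. 05:13:40;04.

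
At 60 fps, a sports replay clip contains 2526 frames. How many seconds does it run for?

42.1 seconds

Running time = 2526 / (60) = 42.1 s.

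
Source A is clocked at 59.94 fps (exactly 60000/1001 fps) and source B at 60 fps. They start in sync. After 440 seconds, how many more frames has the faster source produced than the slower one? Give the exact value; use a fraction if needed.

A emits 60000/1001 × 440 = 2400000/91 frames; B emits 60 × 440 = 26400.
Difference = 2400/91 frames (≈ 26.3736); B is ahead of A.

2400/91 frames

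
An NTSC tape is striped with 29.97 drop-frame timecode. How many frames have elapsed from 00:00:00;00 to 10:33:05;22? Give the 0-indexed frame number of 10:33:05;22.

Complete 10-minute blocks: 63, each 17982 frames → 1132866.
Remaining 3 whole minutes in the current block: 1800 + 2 × 1798 = 5396 frames.
Within the current minute: 5 × 30 + 22 − 2 = 170 (labels ;00/;01 skipped at this minute). Total = 1132866 + 5396 + 170 = 1138432.

1138432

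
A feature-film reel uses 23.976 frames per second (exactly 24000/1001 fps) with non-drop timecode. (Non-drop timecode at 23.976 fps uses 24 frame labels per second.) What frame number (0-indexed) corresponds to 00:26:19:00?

frame 37896

Total seconds to the label: (0 × 3600 + 26 × 60 + 19) = 1579.
Frame index = 1579 × 24 + 0 = 37896.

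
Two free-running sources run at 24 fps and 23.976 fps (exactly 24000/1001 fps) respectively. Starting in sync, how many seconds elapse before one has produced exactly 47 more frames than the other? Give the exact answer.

The gap grows by |24000/1001 − 24| = 24/1001 frames per second.
Time for a 47-frame gap: 47 ÷ (24/1001) = 47047/24 s.

47047/24 seconds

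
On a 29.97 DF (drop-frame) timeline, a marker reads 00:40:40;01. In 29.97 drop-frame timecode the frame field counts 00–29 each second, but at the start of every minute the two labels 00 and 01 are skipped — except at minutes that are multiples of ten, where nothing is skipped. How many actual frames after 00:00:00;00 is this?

73129

Complete 10-minute blocks: 4, each 17982 frames → 71928.
Remaining 0 whole minutes in the current block: 0 frames.
Within the current minute: 40 × 30 + 1 = 1201. Total = 71928 + 0 + 1201 = 73129.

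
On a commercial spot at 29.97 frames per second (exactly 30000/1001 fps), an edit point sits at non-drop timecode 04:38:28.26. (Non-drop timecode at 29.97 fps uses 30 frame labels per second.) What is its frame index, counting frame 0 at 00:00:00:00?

501266

Total seconds to the label: (4 × 3600 + 38 × 60 + 28) = 16708.
Frame index = 16708 × 30 + 26 = 501266.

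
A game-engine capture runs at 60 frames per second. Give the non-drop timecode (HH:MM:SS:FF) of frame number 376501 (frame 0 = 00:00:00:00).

376501 ÷ 60 = 6275 full seconds, remainder 1 frame.
6275 s = 1 h 44 min 35 s.
Timecode: 01:44:35:01.

01:44:35:01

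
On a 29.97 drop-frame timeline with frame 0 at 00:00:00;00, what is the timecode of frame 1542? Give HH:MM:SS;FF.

00:00:51;12

Each 10-minute DF block holds 10 × 60 × 30 − 9 × 2 = 17982 frames. 1542 ÷ 17982 → 0 full blocks, remainder 1542.
Within the partial block the first minute is 1800 frames and each further minute 1798, so 0 further minute boundaries passed. Total skipped labels = 18 × 0 + 2 × 0 = 0.
Non-drop label index = 1542 + 0 = 1542; at 30 labels/s that is 00:00:51:12, i.e. DF 00:00:51;12.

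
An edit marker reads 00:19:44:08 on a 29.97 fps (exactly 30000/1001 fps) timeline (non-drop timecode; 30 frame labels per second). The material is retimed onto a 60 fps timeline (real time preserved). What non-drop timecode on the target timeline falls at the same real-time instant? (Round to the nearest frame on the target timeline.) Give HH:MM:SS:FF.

00:19:45:27

Source frame index: (0×3600 + 19×60 + 44) × 30 + 8 = 35528.
Real time: 35528 / (30000/1001) = 4445441/3750 s.
Target frame: (4445441/3750) × (60) = 8890882/125 ≈ 71127.056 → 71127.
At 60 labels/s: frame 71127 → 00:19:45:27.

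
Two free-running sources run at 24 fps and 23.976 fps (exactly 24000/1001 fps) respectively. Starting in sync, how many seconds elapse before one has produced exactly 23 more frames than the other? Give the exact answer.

The gap grows by |24000/1001 − 24| = 24/1001 frames per second.
Time for a 23-frame gap: 23 ÷ (24/1001) = 23023/24 s.

23023/24 seconds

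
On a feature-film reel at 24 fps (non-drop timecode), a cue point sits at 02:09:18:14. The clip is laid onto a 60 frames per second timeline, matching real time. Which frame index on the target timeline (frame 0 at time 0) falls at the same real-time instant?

Source frame index: (2×3600 + 9×60 + 18) × 24 + 14 = 186206.
Real time: 186206 / (24) = 93103/12 s.
Target frame: (93103/12) × (60) = 465515.

frame 465515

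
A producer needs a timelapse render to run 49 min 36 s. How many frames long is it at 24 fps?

49 min 36 s = 2976 s.
Frames = 2976 × 24 = 71424.

71424 frames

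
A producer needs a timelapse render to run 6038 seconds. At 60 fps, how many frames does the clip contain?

362280 frames

Frames = 6038 × 60 = 362280.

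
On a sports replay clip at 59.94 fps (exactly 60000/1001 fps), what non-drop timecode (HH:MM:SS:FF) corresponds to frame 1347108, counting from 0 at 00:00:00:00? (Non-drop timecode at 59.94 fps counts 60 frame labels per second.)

1347108 ÷ 60 = 22451 full seconds, remainder 48 frames.
22451 s = 6 h 14 min 11 s.
Timecode: 06:14:11:48.

06:14:11:48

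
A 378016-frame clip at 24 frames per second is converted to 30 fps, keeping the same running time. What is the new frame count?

472520 frames

Target frames = source frames × (target rate / source rate) = 378016 × (30)/(24) = 378016 × 5/4 = 472520.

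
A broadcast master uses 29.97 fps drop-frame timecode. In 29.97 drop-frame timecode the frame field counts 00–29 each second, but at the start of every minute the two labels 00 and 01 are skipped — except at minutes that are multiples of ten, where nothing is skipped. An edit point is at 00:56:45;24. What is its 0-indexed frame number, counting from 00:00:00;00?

As if non-drop at 30 labels/s: (0 × 3600 + 56 × 60 + 45) × 30 + 24 = 102174.
Minute boundaries passed: 56; those not divisible by 10: 56 − 5 = 51; dropped labels = 2 × 51 = 102.
Actual frame index = 102174 − 102 = 102072.

102072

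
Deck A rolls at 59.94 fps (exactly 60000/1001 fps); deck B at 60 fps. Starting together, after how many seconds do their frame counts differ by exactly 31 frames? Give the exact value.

The gap grows by |60 − 60000/1001| = 60/1001 frames per second.
Time for a 31-frame gap: 31 ÷ (60/1001) = 31031/60 s.

31031/60 seconds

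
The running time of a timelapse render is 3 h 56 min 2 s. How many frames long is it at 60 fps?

3 h 56 min 2 s = 14162 s.
Frames = 14162 × 60 = 849720.

849720 frames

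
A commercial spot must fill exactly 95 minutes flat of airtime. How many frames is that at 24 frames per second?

95 min = 5700 s.
Frames = 5700 × 24 = 136800.

136800 frames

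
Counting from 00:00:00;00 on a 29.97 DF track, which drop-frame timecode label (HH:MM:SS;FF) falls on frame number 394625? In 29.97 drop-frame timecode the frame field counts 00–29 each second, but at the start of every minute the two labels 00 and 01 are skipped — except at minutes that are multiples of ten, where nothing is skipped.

Each 10-minute DF block holds 10 × 60 × 30 − 9 × 2 = 17982 frames. 394625 ÷ 17982 → 21 full blocks, remainder 17003.
Within the partial block the first minute is 1800 frames and each further minute 1798, so 9 further minute boundaries passed. Total skipped labels = 18 × 21 + 2 × 9 = 396.
Non-drop label index = 394625 + 396 = 395021; at 30 labels/s that is 03:39:27:11, i.e. DF 03:39:27;11.

03:39:27;11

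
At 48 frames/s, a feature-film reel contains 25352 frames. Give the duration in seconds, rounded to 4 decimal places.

528.1667 seconds

Running time = 25352 × 1/48 = 3169/6 s ≈ 528.1667 s.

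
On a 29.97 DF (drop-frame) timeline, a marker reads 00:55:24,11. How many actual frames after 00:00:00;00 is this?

99631

As if non-drop at 30 labels/s: (0 × 3600 + 55 × 60 + 24) × 30 + 11 = 99731.
Minute boundaries passed: 55; those not divisible by 10: 55 − 5 = 50; dropped labels = 2 × 50 = 100.
Actual frame index = 99731 − 100 = 99631.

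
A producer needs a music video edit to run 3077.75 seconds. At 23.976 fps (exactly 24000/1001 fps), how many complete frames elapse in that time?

73792 frames

Frames = 3077.75 × 24000/1001 = 5682000/77 ≈ 73792.2078.
Complete frames: 73792.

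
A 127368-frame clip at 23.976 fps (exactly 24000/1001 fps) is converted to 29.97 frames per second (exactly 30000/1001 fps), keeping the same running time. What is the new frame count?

159210 frames

Target frames = source frames × (target rate / source rate) = 127368 × (30000/1001)/(24000/1001) = 127368 × 5/4 = 159210.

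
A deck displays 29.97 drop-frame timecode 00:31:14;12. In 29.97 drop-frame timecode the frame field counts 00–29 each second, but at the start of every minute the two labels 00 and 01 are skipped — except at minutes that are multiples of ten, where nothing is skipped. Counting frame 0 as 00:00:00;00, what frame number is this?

As if non-drop at 30 labels/s: (0 × 3600 + 31 × 60 + 14) × 30 + 12 = 56232.
Minute boundaries passed: 31; those not divisible by 10: 31 − 3 = 28; dropped labels = 2 × 28 = 56.
Actual frame index = 56232 − 56 = 56176.

56176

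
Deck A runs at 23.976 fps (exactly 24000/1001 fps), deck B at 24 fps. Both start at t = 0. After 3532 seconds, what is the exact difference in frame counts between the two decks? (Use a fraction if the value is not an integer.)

A emits 24000/1001 × 3532 = 84768000/1001 frames; B emits 24 × 3532 = 84768.
Difference = 84768/1001 frames (≈ 84.6833); B is ahead of A.

84768/1001 frames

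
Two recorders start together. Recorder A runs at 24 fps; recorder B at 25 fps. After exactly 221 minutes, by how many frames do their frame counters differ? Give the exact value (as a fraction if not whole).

221 min = 13260 s.
A emits 24 × 13260 = 318240 frames; B emits 25 × 13260 = 331500.
Difference = 13260 frames; B is ahead of A.

13260 frames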